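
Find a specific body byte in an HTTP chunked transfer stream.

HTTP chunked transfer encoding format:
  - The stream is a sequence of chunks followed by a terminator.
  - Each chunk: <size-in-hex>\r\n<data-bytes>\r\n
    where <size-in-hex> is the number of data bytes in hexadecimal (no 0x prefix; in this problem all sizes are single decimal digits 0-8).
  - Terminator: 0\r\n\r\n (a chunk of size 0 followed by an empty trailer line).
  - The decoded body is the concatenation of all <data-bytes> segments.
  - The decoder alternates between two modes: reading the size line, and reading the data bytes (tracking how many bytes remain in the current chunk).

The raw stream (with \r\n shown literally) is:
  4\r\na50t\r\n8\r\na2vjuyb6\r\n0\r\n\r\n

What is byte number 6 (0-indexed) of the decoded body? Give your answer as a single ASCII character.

Chunk 1: stream[0..1]='4' size=0x4=4, data at stream[3..7]='a50t' -> body[0..4], body so far='a50t'
Chunk 2: stream[9..10]='8' size=0x8=8, data at stream[12..20]='a2vjuyb6' -> body[4..12], body so far='a50ta2vjuyb6'
Chunk 3: stream[22..23]='0' size=0 (terminator). Final body='a50ta2vjuyb6' (12 bytes)
Body byte 6 = 'v'

Answer: v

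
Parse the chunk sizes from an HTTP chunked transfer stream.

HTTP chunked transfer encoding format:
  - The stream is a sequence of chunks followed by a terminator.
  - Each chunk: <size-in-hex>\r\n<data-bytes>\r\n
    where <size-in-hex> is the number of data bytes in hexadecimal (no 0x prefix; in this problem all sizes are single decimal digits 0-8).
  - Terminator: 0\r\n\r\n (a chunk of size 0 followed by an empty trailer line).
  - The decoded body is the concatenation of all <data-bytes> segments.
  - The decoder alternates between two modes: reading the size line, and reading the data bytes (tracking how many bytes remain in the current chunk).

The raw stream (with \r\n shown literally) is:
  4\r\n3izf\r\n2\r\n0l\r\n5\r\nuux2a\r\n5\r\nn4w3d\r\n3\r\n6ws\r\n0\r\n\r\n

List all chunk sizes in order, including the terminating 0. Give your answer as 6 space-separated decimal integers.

Chunk 1: stream[0..1]='4' size=0x4=4, data at stream[3..7]='3izf' -> body[0..4], body so far='3izf'
Chunk 2: stream[9..10]='2' size=0x2=2, data at stream[12..14]='0l' -> body[4..6], body so far='3izf0l'
Chunk 3: stream[16..17]='5' size=0x5=5, data at stream[19..24]='uux2a' -> body[6..11], body so far='3izf0luux2a'
Chunk 4: stream[26..27]='5' size=0x5=5, data at stream[29..34]='n4w3d' -> body[11..16], body so far='3izf0luux2an4w3d'
Chunk 5: stream[36..37]='3' size=0x3=3, data at stream[39..42]='6ws' -> body[16..19], body so far='3izf0luux2an4w3d6ws'
Chunk 6: stream[44..45]='0' size=0 (terminator). Final body='3izf0luux2an4w3d6ws' (19 bytes)

Answer: 4 2 5 5 3 0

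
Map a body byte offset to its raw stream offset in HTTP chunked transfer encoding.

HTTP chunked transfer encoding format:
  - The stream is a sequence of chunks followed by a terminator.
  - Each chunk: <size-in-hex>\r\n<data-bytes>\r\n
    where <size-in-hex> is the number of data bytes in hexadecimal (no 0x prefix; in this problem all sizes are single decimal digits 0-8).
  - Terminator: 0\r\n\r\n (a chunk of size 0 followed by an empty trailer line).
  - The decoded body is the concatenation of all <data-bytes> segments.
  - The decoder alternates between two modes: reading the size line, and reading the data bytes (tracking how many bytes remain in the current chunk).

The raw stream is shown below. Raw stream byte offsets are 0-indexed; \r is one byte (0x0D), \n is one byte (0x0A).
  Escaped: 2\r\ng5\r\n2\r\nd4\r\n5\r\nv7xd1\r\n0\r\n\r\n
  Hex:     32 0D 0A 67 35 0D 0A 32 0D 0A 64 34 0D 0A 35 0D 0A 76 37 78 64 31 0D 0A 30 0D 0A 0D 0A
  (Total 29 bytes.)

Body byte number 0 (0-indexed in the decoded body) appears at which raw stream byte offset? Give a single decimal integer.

Answer: 3

Derivation:
Chunk 1: stream[0..1]='2' size=0x2=2, data at stream[3..5]='g5' -> body[0..2], body so far='g5'
Chunk 2: stream[7..8]='2' size=0x2=2, data at stream[10..12]='d4' -> body[2..4], body so far='g5d4'
Chunk 3: stream[14..15]='5' size=0x5=5, data at stream[17..22]='v7xd1' -> body[4..9], body so far='g5d4v7xd1'
Chunk 4: stream[24..25]='0' size=0 (terminator). Final body='g5d4v7xd1' (9 bytes)
Body byte 0 at stream offset 3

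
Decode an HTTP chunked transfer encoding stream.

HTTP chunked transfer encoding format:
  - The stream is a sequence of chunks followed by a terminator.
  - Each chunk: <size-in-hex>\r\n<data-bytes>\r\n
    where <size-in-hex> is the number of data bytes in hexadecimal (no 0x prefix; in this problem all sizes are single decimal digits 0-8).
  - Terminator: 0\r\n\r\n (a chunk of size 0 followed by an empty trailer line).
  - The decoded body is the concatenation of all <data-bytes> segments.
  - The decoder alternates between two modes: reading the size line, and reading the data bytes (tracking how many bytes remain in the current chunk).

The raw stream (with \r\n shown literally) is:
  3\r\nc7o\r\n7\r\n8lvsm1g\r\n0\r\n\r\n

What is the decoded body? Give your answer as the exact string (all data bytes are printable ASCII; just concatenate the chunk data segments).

Answer: c7o8lvsm1g

Derivation:
Chunk 1: stream[0..1]='3' size=0x3=3, data at stream[3..6]='c7o' -> body[0..3], body so far='c7o'
Chunk 2: stream[8..9]='7' size=0x7=7, data at stream[11..18]='8lvsm1g' -> body[3..10], body so far='c7o8lvsm1g'
Chunk 3: stream[20..21]='0' size=0 (terminator). Final body='c7o8lvsm1g' (10 bytes)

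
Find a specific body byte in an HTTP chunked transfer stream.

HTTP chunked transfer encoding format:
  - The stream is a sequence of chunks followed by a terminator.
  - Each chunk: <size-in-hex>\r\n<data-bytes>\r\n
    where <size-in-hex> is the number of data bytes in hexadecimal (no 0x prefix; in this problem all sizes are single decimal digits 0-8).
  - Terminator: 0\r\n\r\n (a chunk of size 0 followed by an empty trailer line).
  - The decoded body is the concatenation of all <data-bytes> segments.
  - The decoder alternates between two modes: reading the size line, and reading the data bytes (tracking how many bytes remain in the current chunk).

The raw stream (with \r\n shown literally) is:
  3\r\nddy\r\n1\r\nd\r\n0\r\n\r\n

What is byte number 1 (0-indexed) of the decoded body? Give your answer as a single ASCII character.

Chunk 1: stream[0..1]='3' size=0x3=3, data at stream[3..6]='ddy' -> body[0..3], body so far='ddy'
Chunk 2: stream[8..9]='1' size=0x1=1, data at stream[11..12]='d' -> body[3..4], body so far='ddyd'
Chunk 3: stream[14..15]='0' size=0 (terminator). Final body='ddyd' (4 bytes)
Body byte 1 = 'd'

Answer: d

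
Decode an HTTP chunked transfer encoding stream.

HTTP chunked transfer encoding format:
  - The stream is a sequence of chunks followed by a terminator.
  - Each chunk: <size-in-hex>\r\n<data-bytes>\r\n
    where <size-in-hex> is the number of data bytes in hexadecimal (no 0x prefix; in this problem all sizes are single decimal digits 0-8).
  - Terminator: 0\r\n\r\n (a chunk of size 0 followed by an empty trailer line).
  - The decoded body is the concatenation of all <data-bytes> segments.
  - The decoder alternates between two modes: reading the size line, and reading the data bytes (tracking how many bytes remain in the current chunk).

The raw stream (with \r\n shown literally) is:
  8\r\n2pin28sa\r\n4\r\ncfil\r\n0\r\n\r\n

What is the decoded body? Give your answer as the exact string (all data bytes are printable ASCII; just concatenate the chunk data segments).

Chunk 1: stream[0..1]='8' size=0x8=8, data at stream[3..11]='2pin28sa' -> body[0..8], body so far='2pin28sa'
Chunk 2: stream[13..14]='4' size=0x4=4, data at stream[16..20]='cfil' -> body[8..12], body so far='2pin28sacfil'
Chunk 3: stream[22..23]='0' size=0 (terminator). Final body='2pin28sacfil' (12 bytes)

Answer: 2pin28sacfil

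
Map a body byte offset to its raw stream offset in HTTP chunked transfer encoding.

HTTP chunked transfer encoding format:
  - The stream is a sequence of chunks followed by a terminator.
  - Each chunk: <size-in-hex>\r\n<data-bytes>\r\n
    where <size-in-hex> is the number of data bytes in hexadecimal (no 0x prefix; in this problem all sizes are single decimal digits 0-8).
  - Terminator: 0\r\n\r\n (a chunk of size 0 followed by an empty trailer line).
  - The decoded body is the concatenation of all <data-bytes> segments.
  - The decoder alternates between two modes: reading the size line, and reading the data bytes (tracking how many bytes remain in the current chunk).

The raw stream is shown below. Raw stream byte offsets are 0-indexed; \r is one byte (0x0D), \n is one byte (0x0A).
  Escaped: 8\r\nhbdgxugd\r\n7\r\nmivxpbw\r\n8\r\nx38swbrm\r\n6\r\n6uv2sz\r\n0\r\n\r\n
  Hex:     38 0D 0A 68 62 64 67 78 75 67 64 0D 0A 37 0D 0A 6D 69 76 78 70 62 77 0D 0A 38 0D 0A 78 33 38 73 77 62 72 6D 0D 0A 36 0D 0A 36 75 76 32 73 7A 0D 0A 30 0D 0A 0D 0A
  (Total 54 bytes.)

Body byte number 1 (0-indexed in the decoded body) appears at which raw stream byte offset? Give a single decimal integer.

Answer: 4

Derivation:
Chunk 1: stream[0..1]='8' size=0x8=8, data at stream[3..11]='hbdgxugd' -> body[0..8], body so far='hbdgxugd'
Chunk 2: stream[13..14]='7' size=0x7=7, data at stream[16..23]='mivxpbw' -> body[8..15], body so far='hbdgxugdmivxpbw'
Chunk 3: stream[25..26]='8' size=0x8=8, data at stream[28..36]='x38swbrm' -> body[15..23], body so far='hbdgxugdmivxpbwx38swbrm'
Chunk 4: stream[38..39]='6' size=0x6=6, data at stream[41..47]='6uv2sz' -> body[23..29], body so far='hbdgxugdmivxpbwx38swbrm6uv2sz'
Chunk 5: stream[49..50]='0' size=0 (terminator). Final body='hbdgxugdmivxpbwx38swbrm6uv2sz' (29 bytes)
Body byte 1 at stream offset 4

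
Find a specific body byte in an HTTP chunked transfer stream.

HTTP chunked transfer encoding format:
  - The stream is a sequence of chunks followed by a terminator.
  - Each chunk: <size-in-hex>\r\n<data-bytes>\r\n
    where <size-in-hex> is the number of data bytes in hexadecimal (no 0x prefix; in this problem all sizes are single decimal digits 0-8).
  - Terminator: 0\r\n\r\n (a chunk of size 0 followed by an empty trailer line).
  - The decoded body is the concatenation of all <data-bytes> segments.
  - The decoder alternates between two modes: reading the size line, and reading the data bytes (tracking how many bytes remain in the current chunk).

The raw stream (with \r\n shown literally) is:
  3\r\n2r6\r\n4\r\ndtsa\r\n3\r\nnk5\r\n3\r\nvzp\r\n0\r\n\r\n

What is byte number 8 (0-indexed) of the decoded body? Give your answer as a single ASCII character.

Answer: k

Derivation:
Chunk 1: stream[0..1]='3' size=0x3=3, data at stream[3..6]='2r6' -> body[0..3], body so far='2r6'
Chunk 2: stream[8..9]='4' size=0x4=4, data at stream[11..15]='dtsa' -> body[3..7], body so far='2r6dtsa'
Chunk 3: stream[17..18]='3' size=0x3=3, data at stream[20..23]='nk5' -> body[7..10], body so far='2r6dtsank5'
Chunk 4: stream[25..26]='3' size=0x3=3, data at stream[28..31]='vzp' -> body[10..13], body so far='2r6dtsank5vzp'
Chunk 5: stream[33..34]='0' size=0 (terminator). Final body='2r6dtsank5vzp' (13 bytes)
Body byte 8 = 'k'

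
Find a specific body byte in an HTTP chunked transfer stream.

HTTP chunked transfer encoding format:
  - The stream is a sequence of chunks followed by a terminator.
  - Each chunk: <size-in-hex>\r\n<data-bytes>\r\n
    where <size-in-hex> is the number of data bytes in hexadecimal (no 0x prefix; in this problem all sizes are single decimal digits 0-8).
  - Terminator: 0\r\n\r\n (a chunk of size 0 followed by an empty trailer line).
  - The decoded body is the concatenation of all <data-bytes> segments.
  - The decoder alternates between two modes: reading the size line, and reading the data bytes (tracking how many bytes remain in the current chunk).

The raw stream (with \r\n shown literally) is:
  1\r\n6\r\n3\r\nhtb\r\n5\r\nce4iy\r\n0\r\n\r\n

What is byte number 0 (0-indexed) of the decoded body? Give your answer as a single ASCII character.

Chunk 1: stream[0..1]='1' size=0x1=1, data at stream[3..4]='6' -> body[0..1], body so far='6'
Chunk 2: stream[6..7]='3' size=0x3=3, data at stream[9..12]='htb' -> body[1..4], body so far='6htb'
Chunk 3: stream[14..15]='5' size=0x5=5, data at stream[17..22]='ce4iy' -> body[4..9], body so far='6htbce4iy'
Chunk 4: stream[24..25]='0' size=0 (terminator). Final body='6htbce4iy' (9 bytes)
Body byte 0 = '6'

Answer: 6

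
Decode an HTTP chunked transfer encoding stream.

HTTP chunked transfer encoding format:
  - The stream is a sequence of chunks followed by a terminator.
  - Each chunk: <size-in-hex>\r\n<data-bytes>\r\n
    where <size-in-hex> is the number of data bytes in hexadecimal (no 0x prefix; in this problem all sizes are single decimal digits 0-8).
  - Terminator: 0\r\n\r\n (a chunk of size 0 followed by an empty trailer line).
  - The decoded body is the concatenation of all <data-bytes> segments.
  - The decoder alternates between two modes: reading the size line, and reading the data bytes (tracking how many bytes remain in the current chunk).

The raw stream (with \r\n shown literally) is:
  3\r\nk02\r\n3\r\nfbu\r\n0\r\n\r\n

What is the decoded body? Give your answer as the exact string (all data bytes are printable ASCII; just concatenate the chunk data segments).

Answer: k02fbu

Derivation:
Chunk 1: stream[0..1]='3' size=0x3=3, data at stream[3..6]='k02' -> body[0..3], body so far='k02'
Chunk 2: stream[8..9]='3' size=0x3=3, data at stream[11..14]='fbu' -> body[3..6], body so far='k02fbu'
Chunk 3: stream[16..17]='0' size=0 (terminator). Final body='k02fbu' (6 bytes)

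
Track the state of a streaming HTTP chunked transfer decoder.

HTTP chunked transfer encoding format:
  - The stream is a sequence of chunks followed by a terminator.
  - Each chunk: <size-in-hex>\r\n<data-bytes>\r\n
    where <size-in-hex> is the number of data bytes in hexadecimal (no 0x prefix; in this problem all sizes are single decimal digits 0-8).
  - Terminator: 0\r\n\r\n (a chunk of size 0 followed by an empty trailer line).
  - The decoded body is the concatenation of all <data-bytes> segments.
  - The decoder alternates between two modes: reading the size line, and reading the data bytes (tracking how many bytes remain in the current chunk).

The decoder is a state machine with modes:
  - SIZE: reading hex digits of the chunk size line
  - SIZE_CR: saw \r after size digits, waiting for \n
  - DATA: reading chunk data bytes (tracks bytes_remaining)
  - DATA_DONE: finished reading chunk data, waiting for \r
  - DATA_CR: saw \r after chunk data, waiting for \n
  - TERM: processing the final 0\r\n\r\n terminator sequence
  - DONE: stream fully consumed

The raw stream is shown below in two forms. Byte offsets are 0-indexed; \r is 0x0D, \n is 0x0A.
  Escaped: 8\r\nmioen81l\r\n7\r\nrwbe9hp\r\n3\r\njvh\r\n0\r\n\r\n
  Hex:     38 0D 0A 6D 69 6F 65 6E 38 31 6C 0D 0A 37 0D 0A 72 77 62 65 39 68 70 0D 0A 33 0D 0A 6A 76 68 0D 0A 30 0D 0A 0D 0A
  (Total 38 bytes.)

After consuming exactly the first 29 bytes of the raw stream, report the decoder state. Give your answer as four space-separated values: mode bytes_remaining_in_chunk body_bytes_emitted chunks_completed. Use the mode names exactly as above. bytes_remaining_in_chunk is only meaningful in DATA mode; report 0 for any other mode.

Answer: DATA 2 16 2

Derivation:
Byte 0 = '8': mode=SIZE remaining=0 emitted=0 chunks_done=0
Byte 1 = 0x0D: mode=SIZE_CR remaining=0 emitted=0 chunks_done=0
Byte 2 = 0x0A: mode=DATA remaining=8 emitted=0 chunks_done=0
Byte 3 = 'm': mode=DATA remaining=7 emitted=1 chunks_done=0
Byte 4 = 'i': mode=DATA remaining=6 emitted=2 chunks_done=0
Byte 5 = 'o': mode=DATA remaining=5 emitted=3 chunks_done=0
Byte 6 = 'e': mode=DATA remaining=4 emitted=4 chunks_done=0
Byte 7 = 'n': mode=DATA remaining=3 emitted=5 chunks_done=0
Byte 8 = '8': mode=DATA remaining=2 emitted=6 chunks_done=0
Byte 9 = '1': mode=DATA remaining=1 emitted=7 chunks_done=0
Byte 10 = 'l': mode=DATA_DONE remaining=0 emitted=8 chunks_done=0
Byte 11 = 0x0D: mode=DATA_CR remaining=0 emitted=8 chunks_done=0
Byte 12 = 0x0A: mode=SIZE remaining=0 emitted=8 chunks_done=1
Byte 13 = '7': mode=SIZE remaining=0 emitted=8 chunks_done=1
Byte 14 = 0x0D: mode=SIZE_CR remaining=0 emitted=8 chunks_done=1
Byte 15 = 0x0A: mode=DATA remaining=7 emitted=8 chunks_done=1
Byte 16 = 'r': mode=DATA remaining=6 emitted=9 chunks_done=1
Byte 17 = 'w': mode=DATA remaining=5 emitted=10 chunks_done=1
Byte 18 = 'b': mode=DATA remaining=4 emitted=11 chunks_done=1
Byte 19 = 'e': mode=DATA remaining=3 emitted=12 chunks_done=1
Byte 20 = '9': mode=DATA remaining=2 emitted=13 chunks_done=1
Byte 21 = 'h': mode=DATA remaining=1 emitted=14 chunks_done=1
Byte 22 = 'p': mode=DATA_DONE remaining=0 emitted=15 chunks_done=1
Byte 23 = 0x0D: mode=DATA_CR remaining=0 emitted=15 chunks_done=1
Byte 24 = 0x0A: mode=SIZE remaining=0 emitted=15 chunks_done=2
Byte 25 = '3': mode=SIZE remaining=0 emitted=15 chunks_done=2
Byte 26 = 0x0D: mode=SIZE_CR remaining=0 emitted=15 chunks_done=2
Byte 27 = 0x0A: mode=DATA remaining=3 emitted=15 chunks_done=2
Byte 28 = 'j': mode=DATA remaining=2 emitted=16 chunks_done=2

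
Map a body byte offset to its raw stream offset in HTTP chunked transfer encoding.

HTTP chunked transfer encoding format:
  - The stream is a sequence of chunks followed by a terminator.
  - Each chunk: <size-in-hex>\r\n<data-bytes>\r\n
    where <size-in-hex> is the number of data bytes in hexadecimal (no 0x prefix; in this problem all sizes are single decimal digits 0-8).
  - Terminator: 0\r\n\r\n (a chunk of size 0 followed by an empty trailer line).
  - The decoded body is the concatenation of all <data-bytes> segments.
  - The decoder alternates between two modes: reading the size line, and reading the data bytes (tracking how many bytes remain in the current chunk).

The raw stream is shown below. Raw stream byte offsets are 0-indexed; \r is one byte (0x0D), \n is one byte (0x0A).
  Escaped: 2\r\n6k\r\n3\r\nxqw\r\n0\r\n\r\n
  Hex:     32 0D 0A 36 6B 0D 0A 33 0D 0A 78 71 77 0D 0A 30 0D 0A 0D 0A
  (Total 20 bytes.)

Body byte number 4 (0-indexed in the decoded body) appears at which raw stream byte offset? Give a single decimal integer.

Chunk 1: stream[0..1]='2' size=0x2=2, data at stream[3..5]='6k' -> body[0..2], body so far='6k'
Chunk 2: stream[7..8]='3' size=0x3=3, data at stream[10..13]='xqw' -> body[2..5], body so far='6kxqw'
Chunk 3: stream[15..16]='0' size=0 (terminator). Final body='6kxqw' (5 bytes)
Body byte 4 at stream offset 12

Answer: 12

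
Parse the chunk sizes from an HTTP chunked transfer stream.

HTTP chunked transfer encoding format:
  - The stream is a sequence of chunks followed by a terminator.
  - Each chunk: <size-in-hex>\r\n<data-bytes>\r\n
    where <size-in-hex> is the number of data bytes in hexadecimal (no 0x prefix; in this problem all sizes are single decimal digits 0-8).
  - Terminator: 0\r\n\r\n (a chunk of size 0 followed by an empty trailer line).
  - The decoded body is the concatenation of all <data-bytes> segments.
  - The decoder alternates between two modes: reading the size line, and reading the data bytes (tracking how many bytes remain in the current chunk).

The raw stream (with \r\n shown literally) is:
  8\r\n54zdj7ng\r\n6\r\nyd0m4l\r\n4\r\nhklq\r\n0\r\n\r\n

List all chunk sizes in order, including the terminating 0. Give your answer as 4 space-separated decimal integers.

Answer: 8 6 4 0

Derivation:
Chunk 1: stream[0..1]='8' size=0x8=8, data at stream[3..11]='54zdj7ng' -> body[0..8], body so far='54zdj7ng'
Chunk 2: stream[13..14]='6' size=0x6=6, data at stream[16..22]='yd0m4l' -> body[8..14], body so far='54zdj7ngyd0m4l'
Chunk 3: stream[24..25]='4' size=0x4=4, data at stream[27..31]='hklq' -> body[14..18], body so far='54zdj7ngyd0m4lhklq'
Chunk 4: stream[33..34]='0' size=0 (terminator). Final body='54zdj7ngyd0m4lhklq' (18 bytes)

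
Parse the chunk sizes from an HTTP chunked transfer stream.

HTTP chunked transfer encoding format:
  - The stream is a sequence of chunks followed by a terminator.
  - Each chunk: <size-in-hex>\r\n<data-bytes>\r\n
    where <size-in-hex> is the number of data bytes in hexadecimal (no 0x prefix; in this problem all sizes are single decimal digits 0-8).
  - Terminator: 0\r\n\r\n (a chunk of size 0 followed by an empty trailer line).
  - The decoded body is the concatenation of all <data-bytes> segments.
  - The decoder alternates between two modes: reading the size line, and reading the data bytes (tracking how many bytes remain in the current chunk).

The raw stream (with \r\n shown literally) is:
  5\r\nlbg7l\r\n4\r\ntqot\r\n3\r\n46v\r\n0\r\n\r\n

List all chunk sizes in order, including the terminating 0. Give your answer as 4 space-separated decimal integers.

Chunk 1: stream[0..1]='5' size=0x5=5, data at stream[3..8]='lbg7l' -> body[0..5], body so far='lbg7l'
Chunk 2: stream[10..11]='4' size=0x4=4, data at stream[13..17]='tqot' -> body[5..9], body so far='lbg7ltqot'
Chunk 3: stream[19..20]='3' size=0x3=3, data at stream[22..25]='46v' -> body[9..12], body so far='lbg7ltqot46v'
Chunk 4: stream[27..28]='0' size=0 (terminator). Final body='lbg7ltqot46v' (12 bytes)

Answer: 5 4 3 0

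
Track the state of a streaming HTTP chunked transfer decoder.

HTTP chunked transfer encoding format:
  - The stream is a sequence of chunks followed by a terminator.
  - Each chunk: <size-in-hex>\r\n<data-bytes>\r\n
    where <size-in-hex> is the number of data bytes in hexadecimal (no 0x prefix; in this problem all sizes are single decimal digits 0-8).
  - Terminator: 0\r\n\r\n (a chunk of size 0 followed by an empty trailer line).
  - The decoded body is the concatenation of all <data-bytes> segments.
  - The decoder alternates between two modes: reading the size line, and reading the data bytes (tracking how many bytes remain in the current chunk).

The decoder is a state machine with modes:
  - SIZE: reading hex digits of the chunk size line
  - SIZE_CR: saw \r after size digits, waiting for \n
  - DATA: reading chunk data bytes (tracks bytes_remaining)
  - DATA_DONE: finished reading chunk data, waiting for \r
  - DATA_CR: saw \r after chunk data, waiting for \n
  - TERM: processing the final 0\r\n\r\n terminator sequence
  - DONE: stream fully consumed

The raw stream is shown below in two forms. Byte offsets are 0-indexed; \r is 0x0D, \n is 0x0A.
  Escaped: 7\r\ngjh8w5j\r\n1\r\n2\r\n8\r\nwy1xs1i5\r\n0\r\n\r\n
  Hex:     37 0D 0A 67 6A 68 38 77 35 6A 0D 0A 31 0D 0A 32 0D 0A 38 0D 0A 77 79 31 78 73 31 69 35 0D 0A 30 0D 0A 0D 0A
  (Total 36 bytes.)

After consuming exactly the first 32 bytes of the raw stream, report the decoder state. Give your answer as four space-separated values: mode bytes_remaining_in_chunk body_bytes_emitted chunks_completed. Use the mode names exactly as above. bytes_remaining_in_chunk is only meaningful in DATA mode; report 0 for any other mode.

Answer: SIZE 0 16 3

Derivation:
Byte 0 = '7': mode=SIZE remaining=0 emitted=0 chunks_done=0
Byte 1 = 0x0D: mode=SIZE_CR remaining=0 emitted=0 chunks_done=0
Byte 2 = 0x0A: mode=DATA remaining=7 emitted=0 chunks_done=0
Byte 3 = 'g': mode=DATA remaining=6 emitted=1 chunks_done=0
Byte 4 = 'j': mode=DATA remaining=5 emitted=2 chunks_done=0
Byte 5 = 'h': mode=DATA remaining=4 emitted=3 chunks_done=0
Byte 6 = '8': mode=DATA remaining=3 emitted=4 chunks_done=0
Byte 7 = 'w': mode=DATA remaining=2 emitted=5 chunks_done=0
Byte 8 = '5': mode=DATA remaining=1 emitted=6 chunks_done=0
Byte 9 = 'j': mode=DATA_DONE remaining=0 emitted=7 chunks_done=0
Byte 10 = 0x0D: mode=DATA_CR remaining=0 emitted=7 chunks_done=0
Byte 11 = 0x0A: mode=SIZE remaining=0 emitted=7 chunks_done=1
Byte 12 = '1': mode=SIZE remaining=0 emitted=7 chunks_done=1
Byte 13 = 0x0D: mode=SIZE_CR remaining=0 emitted=7 chunks_done=1
Byte 14 = 0x0A: mode=DATA remaining=1 emitted=7 chunks_done=1
Byte 15 = '2': mode=DATA_DONE remaining=0 emitted=8 chunks_done=1
Byte 16 = 0x0D: mode=DATA_CR remaining=0 emitted=8 chunks_done=1
Byte 17 = 0x0A: mode=SIZE remaining=0 emitted=8 chunks_done=2
Byte 18 = '8': mode=SIZE remaining=0 emitted=8 chunks_done=2
Byte 19 = 0x0D: mode=SIZE_CR remaining=0 emitted=8 chunks_done=2
Byte 20 = 0x0A: mode=DATA remaining=8 emitted=8 chunks_done=2
Byte 21 = 'w': mode=DATA remaining=7 emitted=9 chunks_done=2
Byte 22 = 'y': mode=DATA remaining=6 emitted=10 chunks_done=2
Byte 23 = '1': mode=DATA remaining=5 emitted=11 chunks_done=2
Byte 24 = 'x': mode=DATA remaining=4 emitted=12 chunks_done=2
Byte 25 = 's': mode=DATA remaining=3 emitted=13 chunks_done=2
Byte 26 = '1': mode=DATA remaining=2 emitted=14 chunks_done=2
Byte 27 = 'i': mode=DATA remaining=1 emitted=15 chunks_done=2
Byte 28 = '5': mode=DATA_DONE remaining=0 emitted=16 chunks_done=2
Byte 29 = 0x0D: mode=DATA_CR remaining=0 emitted=16 chunks_done=2
Byte 30 = 0x0A: mode=SIZE remaining=0 emitted=16 chunks_done=3
Byte 31 = '0': mode=SIZE remaining=0 emitted=16 chunks_done=3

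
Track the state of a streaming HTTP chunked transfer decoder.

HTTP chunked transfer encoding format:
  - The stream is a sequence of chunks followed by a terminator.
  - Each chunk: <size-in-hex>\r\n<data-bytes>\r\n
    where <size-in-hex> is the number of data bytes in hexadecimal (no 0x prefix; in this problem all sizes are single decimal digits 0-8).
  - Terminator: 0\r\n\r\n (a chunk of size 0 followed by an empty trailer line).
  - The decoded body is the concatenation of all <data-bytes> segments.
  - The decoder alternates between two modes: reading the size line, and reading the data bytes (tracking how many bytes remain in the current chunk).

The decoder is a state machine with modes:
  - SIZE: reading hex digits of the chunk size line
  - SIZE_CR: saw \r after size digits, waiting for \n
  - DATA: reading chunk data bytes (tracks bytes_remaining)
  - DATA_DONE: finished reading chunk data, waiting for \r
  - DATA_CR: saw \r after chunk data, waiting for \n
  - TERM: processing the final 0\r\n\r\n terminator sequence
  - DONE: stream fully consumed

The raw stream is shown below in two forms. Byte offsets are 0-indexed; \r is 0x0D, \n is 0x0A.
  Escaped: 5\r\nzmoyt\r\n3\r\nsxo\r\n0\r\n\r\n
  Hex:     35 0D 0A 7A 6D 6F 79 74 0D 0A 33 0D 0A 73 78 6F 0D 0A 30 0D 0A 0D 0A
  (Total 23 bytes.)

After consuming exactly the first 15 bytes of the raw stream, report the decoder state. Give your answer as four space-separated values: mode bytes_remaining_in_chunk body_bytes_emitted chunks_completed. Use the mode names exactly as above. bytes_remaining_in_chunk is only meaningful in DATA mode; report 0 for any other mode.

Byte 0 = '5': mode=SIZE remaining=0 emitted=0 chunks_done=0
Byte 1 = 0x0D: mode=SIZE_CR remaining=0 emitted=0 chunks_done=0
Byte 2 = 0x0A: mode=DATA remaining=5 emitted=0 chunks_done=0
Byte 3 = 'z': mode=DATA remaining=4 emitted=1 chunks_done=0
Byte 4 = 'm': mode=DATA remaining=3 emitted=2 chunks_done=0
Byte 5 = 'o': mode=DATA remaining=2 emitted=3 chunks_done=0
Byte 6 = 'y': mode=DATA remaining=1 emitted=4 chunks_done=0
Byte 7 = 't': mode=DATA_DONE remaining=0 emitted=5 chunks_done=0
Byte 8 = 0x0D: mode=DATA_CR remaining=0 emitted=5 chunks_done=0
Byte 9 = 0x0A: mode=SIZE remaining=0 emitted=5 chunks_done=1
Byte 10 = '3': mode=SIZE remaining=0 emitted=5 chunks_done=1
Byte 11 = 0x0D: mode=SIZE_CR remaining=0 emitted=5 chunks_done=1
Byte 12 = 0x0A: mode=DATA remaining=3 emitted=5 chunks_done=1
Byte 13 = 's': mode=DATA remaining=2 emitted=6 chunks_done=1
Byte 14 = 'x': mode=DATA remaining=1 emitted=7 chunks_done=1

Answer: DATA 1 7 1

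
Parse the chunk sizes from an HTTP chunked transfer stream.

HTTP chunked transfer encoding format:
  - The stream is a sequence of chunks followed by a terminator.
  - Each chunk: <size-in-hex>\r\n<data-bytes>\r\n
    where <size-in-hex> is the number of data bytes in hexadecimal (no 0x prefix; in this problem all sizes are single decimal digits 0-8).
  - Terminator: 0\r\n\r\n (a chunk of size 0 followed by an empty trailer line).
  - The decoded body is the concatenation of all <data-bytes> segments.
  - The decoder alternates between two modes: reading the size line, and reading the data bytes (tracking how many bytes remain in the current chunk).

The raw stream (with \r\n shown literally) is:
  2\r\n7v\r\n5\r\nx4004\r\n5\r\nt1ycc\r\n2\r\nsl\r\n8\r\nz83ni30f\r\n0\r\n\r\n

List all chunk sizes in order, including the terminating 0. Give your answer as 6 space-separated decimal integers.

Chunk 1: stream[0..1]='2' size=0x2=2, data at stream[3..5]='7v' -> body[0..2], body so far='7v'
Chunk 2: stream[7..8]='5' size=0x5=5, data at stream[10..15]='x4004' -> body[2..7], body so far='7vx4004'
Chunk 3: stream[17..18]='5' size=0x5=5, data at stream[20..25]='t1ycc' -> body[7..12], body so far='7vx4004t1ycc'
Chunk 4: stream[27..28]='2' size=0x2=2, data at stream[30..32]='sl' -> body[12..14], body so far='7vx4004t1yccsl'
Chunk 5: stream[34..35]='8' size=0x8=8, data at stream[37..45]='z83ni30f' -> body[14..22], body so far='7vx4004t1yccslz83ni30f'
Chunk 6: stream[47..48]='0' size=0 (terminator). Final body='7vx4004t1yccslz83ni30f' (22 bytes)

Answer: 2 5 5 2 8 0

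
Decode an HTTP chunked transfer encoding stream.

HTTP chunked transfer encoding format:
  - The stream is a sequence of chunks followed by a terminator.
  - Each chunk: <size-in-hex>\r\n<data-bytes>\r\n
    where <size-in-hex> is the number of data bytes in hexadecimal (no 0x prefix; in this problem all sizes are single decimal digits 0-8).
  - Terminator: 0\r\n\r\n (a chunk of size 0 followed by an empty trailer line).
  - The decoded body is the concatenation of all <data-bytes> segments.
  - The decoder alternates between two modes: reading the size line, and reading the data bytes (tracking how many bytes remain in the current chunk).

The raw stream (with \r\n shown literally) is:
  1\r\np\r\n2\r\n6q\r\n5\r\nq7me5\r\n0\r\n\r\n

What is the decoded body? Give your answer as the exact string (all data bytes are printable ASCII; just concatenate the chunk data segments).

Chunk 1: stream[0..1]='1' size=0x1=1, data at stream[3..4]='p' -> body[0..1], body so far='p'
Chunk 2: stream[6..7]='2' size=0x2=2, data at stream[9..11]='6q' -> body[1..3], body so far='p6q'
Chunk 3: stream[13..14]='5' size=0x5=5, data at stream[16..21]='q7me5' -> body[3..8], body so far='p6qq7me5'
Chunk 4: stream[23..24]='0' size=0 (terminator). Final body='p6qq7me5' (8 bytes)

Answer: p6qq7me5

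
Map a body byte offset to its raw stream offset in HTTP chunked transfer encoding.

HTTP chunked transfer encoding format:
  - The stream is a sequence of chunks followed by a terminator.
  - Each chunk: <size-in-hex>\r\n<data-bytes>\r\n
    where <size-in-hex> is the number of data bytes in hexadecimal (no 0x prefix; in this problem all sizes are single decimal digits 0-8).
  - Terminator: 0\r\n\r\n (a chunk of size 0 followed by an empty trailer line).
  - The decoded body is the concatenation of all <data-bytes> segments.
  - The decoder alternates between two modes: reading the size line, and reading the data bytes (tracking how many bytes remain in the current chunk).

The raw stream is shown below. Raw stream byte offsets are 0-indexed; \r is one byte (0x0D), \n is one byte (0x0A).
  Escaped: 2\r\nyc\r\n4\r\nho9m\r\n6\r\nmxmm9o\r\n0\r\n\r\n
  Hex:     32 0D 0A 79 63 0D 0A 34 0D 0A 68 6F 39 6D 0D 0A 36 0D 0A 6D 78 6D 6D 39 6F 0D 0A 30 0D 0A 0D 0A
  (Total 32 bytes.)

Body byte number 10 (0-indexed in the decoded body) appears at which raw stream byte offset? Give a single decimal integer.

Chunk 1: stream[0..1]='2' size=0x2=2, data at stream[3..5]='yc' -> body[0..2], body so far='yc'
Chunk 2: stream[7..8]='4' size=0x4=4, data at stream[10..14]='ho9m' -> body[2..6], body so far='ycho9m'
Chunk 3: stream[16..17]='6' size=0x6=6, data at stream[19..25]='mxmm9o' -> body[6..12], body so far='ycho9mmxmm9o'
Chunk 4: stream[27..28]='0' size=0 (terminator). Final body='ycho9mmxmm9o' (12 bytes)
Body byte 10 at stream offset 23

Answer: 23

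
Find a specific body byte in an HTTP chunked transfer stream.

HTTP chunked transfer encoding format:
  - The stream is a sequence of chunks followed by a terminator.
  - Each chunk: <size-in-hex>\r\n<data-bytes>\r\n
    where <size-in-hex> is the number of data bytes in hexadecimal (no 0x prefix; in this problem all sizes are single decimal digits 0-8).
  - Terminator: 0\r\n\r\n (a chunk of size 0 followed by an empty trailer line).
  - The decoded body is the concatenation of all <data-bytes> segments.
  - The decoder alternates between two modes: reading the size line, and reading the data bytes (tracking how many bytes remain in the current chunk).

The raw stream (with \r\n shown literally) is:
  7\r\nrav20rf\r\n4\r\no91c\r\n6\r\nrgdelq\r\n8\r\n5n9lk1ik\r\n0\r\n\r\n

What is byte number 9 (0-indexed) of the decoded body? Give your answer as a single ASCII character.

Answer: 1

Derivation:
Chunk 1: stream[0..1]='7' size=0x7=7, data at stream[3..10]='rav20rf' -> body[0..7], body so far='rav20rf'
Chunk 2: stream[12..13]='4' size=0x4=4, data at stream[15..19]='o91c' -> body[7..11], body so far='rav20rfo91c'
Chunk 3: stream[21..22]='6' size=0x6=6, data at stream[24..30]='rgdelq' -> body[11..17], body so far='rav20rfo91crgdelq'
Chunk 4: stream[32..33]='8' size=0x8=8, data at stream[35..43]='5n9lk1ik' -> body[17..25], body so far='rav20rfo91crgdelq5n9lk1ik'
Chunk 5: stream[45..46]='0' size=0 (terminator). Final body='rav20rfo91crgdelq5n9lk1ik' (25 bytes)
Body byte 9 = '1'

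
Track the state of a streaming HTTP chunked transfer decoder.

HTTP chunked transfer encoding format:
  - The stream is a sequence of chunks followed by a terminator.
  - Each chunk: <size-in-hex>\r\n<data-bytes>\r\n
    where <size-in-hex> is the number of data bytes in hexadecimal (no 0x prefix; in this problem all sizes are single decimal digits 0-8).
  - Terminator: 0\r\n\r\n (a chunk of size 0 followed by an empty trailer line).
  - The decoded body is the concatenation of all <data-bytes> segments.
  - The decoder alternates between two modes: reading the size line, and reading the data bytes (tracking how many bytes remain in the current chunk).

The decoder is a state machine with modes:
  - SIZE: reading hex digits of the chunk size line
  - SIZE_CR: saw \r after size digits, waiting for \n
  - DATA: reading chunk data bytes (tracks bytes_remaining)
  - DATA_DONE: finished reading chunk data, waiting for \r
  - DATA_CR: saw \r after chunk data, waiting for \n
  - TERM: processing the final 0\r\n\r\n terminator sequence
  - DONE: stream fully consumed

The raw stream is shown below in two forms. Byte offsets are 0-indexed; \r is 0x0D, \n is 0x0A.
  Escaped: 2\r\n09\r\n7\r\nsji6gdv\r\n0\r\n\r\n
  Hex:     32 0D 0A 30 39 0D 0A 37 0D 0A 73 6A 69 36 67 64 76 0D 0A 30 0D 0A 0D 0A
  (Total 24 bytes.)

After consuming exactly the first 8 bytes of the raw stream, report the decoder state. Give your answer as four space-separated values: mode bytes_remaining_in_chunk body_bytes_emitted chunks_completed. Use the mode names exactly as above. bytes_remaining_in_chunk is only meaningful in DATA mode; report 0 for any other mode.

Byte 0 = '2': mode=SIZE remaining=0 emitted=0 chunks_done=0
Byte 1 = 0x0D: mode=SIZE_CR remaining=0 emitted=0 chunks_done=0
Byte 2 = 0x0A: mode=DATA remaining=2 emitted=0 chunks_done=0
Byte 3 = '0': mode=DATA remaining=1 emitted=1 chunks_done=0
Byte 4 = '9': mode=DATA_DONE remaining=0 emitted=2 chunks_done=0
Byte 5 = 0x0D: mode=DATA_CR remaining=0 emitted=2 chunks_done=0
Byte 6 = 0x0A: mode=SIZE remaining=0 emitted=2 chunks_done=1
Byte 7 = '7': mode=SIZE remaining=0 emitted=2 chunks_done=1

Answer: SIZE 0 2 1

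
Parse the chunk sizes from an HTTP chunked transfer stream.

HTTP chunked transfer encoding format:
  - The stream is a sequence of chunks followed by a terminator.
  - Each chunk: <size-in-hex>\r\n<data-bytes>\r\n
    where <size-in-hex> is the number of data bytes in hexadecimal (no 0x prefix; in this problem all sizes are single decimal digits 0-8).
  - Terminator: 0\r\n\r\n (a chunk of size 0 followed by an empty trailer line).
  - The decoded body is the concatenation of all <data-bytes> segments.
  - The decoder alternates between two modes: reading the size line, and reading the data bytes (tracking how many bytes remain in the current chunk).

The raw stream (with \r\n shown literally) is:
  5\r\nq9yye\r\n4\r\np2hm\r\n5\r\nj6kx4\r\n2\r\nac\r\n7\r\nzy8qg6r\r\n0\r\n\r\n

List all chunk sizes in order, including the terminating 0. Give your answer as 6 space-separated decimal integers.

Answer: 5 4 5 2 7 0

Derivation:
Chunk 1: stream[0..1]='5' size=0x5=5, data at stream[3..8]='q9yye' -> body[0..5], body so far='q9yye'
Chunk 2: stream[10..11]='4' size=0x4=4, data at stream[13..17]='p2hm' -> body[5..9], body so far='q9yyep2hm'
Chunk 3: stream[19..20]='5' size=0x5=5, data at stream[22..27]='j6kx4' -> body[9..14], body so far='q9yyep2hmj6kx4'
Chunk 4: stream[29..30]='2' size=0x2=2, data at stream[32..34]='ac' -> body[14..16], body so far='q9yyep2hmj6kx4ac'
Chunk 5: stream[36..37]='7' size=0x7=7, data at stream[39..46]='zy8qg6r' -> body[16..23], body so far='q9yyep2hmj6kx4aczy8qg6r'
Chunk 6: stream[48..49]='0' size=0 (terminator). Final body='q9yyep2hmj6kx4aczy8qg6r' (23 bytes)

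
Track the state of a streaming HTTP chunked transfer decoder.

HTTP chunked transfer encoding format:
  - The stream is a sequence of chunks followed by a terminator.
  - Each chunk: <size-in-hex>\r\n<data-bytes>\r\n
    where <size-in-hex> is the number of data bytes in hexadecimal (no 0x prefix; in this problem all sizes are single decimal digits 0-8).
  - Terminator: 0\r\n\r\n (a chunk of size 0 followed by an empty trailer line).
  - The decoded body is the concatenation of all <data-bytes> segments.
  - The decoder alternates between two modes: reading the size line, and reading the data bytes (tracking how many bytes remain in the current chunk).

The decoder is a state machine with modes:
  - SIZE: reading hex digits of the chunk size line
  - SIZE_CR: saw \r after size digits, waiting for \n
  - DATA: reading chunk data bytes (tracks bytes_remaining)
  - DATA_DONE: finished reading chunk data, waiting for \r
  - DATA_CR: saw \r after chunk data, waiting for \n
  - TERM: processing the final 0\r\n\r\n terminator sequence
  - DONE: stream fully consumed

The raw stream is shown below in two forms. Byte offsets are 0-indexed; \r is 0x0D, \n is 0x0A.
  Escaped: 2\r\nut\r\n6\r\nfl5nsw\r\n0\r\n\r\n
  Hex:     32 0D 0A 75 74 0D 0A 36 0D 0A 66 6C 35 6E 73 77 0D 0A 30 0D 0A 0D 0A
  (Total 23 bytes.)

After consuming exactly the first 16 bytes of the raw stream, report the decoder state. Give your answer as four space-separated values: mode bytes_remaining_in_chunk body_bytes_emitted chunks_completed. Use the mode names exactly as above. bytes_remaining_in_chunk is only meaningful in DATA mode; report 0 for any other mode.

Answer: DATA_DONE 0 8 1

Derivation:
Byte 0 = '2': mode=SIZE remaining=0 emitted=0 chunks_done=0
Byte 1 = 0x0D: mode=SIZE_CR remaining=0 emitted=0 chunks_done=0
Byte 2 = 0x0A: mode=DATA remaining=2 emitted=0 chunks_done=0
Byte 3 = 'u': mode=DATA remaining=1 emitted=1 chunks_done=0
Byte 4 = 't': mode=DATA_DONE remaining=0 emitted=2 chunks_done=0
Byte 5 = 0x0D: mode=DATA_CR remaining=0 emitted=2 chunks_done=0
Byte 6 = 0x0A: mode=SIZE remaining=0 emitted=2 chunks_done=1
Byte 7 = '6': mode=SIZE remaining=0 emitted=2 chunks_done=1
Byte 8 = 0x0D: mode=SIZE_CR remaining=0 emitted=2 chunks_done=1
Byte 9 = 0x0A: mode=DATA remaining=6 emitted=2 chunks_done=1
Byte 10 = 'f': mode=DATA remaining=5 emitted=3 chunks_done=1
Byte 11 = 'l': mode=DATA remaining=4 emitted=4 chunks_done=1
Byte 12 = '5': mode=DATA remaining=3 emitted=5 chunks_done=1
Byte 13 = 'n': mode=DATA remaining=2 emitted=6 chunks_done=1
Byte 14 = 's': mode=DATA remaining=1 emitted=7 chunks_done=1
Byte 15 = 'w': mode=DATA_DONE remaining=0 emitted=8 chunks_done=1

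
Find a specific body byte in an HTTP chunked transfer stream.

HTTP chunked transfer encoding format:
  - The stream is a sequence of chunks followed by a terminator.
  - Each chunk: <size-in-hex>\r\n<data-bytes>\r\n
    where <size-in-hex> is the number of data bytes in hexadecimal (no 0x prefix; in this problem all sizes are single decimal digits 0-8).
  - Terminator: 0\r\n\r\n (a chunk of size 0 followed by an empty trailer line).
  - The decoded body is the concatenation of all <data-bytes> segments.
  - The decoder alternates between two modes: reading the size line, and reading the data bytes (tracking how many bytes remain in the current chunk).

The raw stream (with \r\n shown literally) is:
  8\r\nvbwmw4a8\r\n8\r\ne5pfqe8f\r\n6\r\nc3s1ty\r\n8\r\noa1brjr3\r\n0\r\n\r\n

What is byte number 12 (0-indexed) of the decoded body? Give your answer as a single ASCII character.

Chunk 1: stream[0..1]='8' size=0x8=8, data at stream[3..11]='vbwmw4a8' -> body[0..8], body so far='vbwmw4a8'
Chunk 2: stream[13..14]='8' size=0x8=8, data at stream[16..24]='e5pfqe8f' -> body[8..16], body so far='vbwmw4a8e5pfqe8f'
Chunk 3: stream[26..27]='6' size=0x6=6, data at stream[29..35]='c3s1ty' -> body[16..22], body so far='vbwmw4a8e5pfqe8fc3s1ty'
Chunk 4: stream[37..38]='8' size=0x8=8, data at stream[40..48]='oa1brjr3' -> body[22..30], body so far='vbwmw4a8e5pfqe8fc3s1tyoa1brjr3'
Chunk 5: stream[50..51]='0' size=0 (terminator). Final body='vbwmw4a8e5pfqe8fc3s1tyoa1brjr3' (30 bytes)
Body byte 12 = 'q'

Answer: q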